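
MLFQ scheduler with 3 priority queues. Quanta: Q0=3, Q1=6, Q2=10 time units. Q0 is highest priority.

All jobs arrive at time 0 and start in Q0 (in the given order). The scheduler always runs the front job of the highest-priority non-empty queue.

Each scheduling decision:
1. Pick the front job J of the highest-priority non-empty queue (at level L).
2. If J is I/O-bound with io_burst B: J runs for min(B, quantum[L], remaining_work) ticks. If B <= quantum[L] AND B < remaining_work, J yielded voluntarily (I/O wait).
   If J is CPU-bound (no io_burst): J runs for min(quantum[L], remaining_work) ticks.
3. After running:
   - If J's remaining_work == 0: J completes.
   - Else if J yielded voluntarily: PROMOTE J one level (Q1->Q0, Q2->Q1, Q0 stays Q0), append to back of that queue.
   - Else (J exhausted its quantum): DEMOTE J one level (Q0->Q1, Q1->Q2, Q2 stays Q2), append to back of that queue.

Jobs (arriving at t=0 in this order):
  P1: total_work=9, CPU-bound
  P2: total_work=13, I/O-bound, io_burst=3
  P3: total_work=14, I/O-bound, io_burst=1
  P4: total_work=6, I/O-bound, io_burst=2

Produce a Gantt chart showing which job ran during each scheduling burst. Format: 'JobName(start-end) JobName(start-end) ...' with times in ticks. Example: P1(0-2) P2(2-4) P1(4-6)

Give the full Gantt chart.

Answer: P1(0-3) P2(3-6) P3(6-7) P4(7-9) P2(9-12) P3(12-13) P4(13-15) P2(15-18) P3(18-19) P4(19-21) P2(21-24) P3(24-25) P2(25-26) P3(26-27) P3(27-28) P3(28-29) P3(29-30) P3(30-31) P3(31-32) P3(32-33) P3(33-34) P3(34-35) P3(35-36) P1(36-42)

Derivation:
t=0-3: P1@Q0 runs 3, rem=6, quantum used, demote→Q1. Q0=[P2,P3,P4] Q1=[P1] Q2=[]
t=3-6: P2@Q0 runs 3, rem=10, I/O yield, promote→Q0. Q0=[P3,P4,P2] Q1=[P1] Q2=[]
t=6-7: P3@Q0 runs 1, rem=13, I/O yield, promote→Q0. Q0=[P4,P2,P3] Q1=[P1] Q2=[]
t=7-9: P4@Q0 runs 2, rem=4, I/O yield, promote→Q0. Q0=[P2,P3,P4] Q1=[P1] Q2=[]
t=9-12: P2@Q0 runs 3, rem=7, I/O yield, promote→Q0. Q0=[P3,P4,P2] Q1=[P1] Q2=[]
t=12-13: P3@Q0 runs 1, rem=12, I/O yield, promote→Q0. Q0=[P4,P2,P3] Q1=[P1] Q2=[]
t=13-15: P4@Q0 runs 2, rem=2, I/O yield, promote→Q0. Q0=[P2,P3,P4] Q1=[P1] Q2=[]
t=15-18: P2@Q0 runs 3, rem=4, I/O yield, promote→Q0. Q0=[P3,P4,P2] Q1=[P1] Q2=[]
t=18-19: P3@Q0 runs 1, rem=11, I/O yield, promote→Q0. Q0=[P4,P2,P3] Q1=[P1] Q2=[]
t=19-21: P4@Q0 runs 2, rem=0, completes. Q0=[P2,P3] Q1=[P1] Q2=[]
t=21-24: P2@Q0 runs 3, rem=1, I/O yield, promote→Q0. Q0=[P3,P2] Q1=[P1] Q2=[]
t=24-25: P3@Q0 runs 1, rem=10, I/O yield, promote→Q0. Q0=[P2,P3] Q1=[P1] Q2=[]
t=25-26: P2@Q0 runs 1, rem=0, completes. Q0=[P3] Q1=[P1] Q2=[]
t=26-27: P3@Q0 runs 1, rem=9, I/O yield, promote→Q0. Q0=[P3] Q1=[P1] Q2=[]
t=27-28: P3@Q0 runs 1, rem=8, I/O yield, promote→Q0. Q0=[P3] Q1=[P1] Q2=[]
t=28-29: P3@Q0 runs 1, rem=7, I/O yield, promote→Q0. Q0=[P3] Q1=[P1] Q2=[]
t=29-30: P3@Q0 runs 1, rem=6, I/O yield, promote→Q0. Q0=[P3] Q1=[P1] Q2=[]
t=30-31: P3@Q0 runs 1, rem=5, I/O yield, promote→Q0. Q0=[P3] Q1=[P1] Q2=[]
t=31-32: P3@Q0 runs 1, rem=4, I/O yield, promote→Q0. Q0=[P3] Q1=[P1] Q2=[]
t=32-33: P3@Q0 runs 1, rem=3, I/O yield, promote→Q0. Q0=[P3] Q1=[P1] Q2=[]
t=33-34: P3@Q0 runs 1, rem=2, I/O yield, promote→Q0. Q0=[P3] Q1=[P1] Q2=[]
t=34-35: P3@Q0 runs 1, rem=1, I/O yield, promote→Q0. Q0=[P3] Q1=[P1] Q2=[]
t=35-36: P3@Q0 runs 1, rem=0, completes. Q0=[] Q1=[P1] Q2=[]
t=36-42: P1@Q1 runs 6, rem=0, completes. Q0=[] Q1=[] Q2=[]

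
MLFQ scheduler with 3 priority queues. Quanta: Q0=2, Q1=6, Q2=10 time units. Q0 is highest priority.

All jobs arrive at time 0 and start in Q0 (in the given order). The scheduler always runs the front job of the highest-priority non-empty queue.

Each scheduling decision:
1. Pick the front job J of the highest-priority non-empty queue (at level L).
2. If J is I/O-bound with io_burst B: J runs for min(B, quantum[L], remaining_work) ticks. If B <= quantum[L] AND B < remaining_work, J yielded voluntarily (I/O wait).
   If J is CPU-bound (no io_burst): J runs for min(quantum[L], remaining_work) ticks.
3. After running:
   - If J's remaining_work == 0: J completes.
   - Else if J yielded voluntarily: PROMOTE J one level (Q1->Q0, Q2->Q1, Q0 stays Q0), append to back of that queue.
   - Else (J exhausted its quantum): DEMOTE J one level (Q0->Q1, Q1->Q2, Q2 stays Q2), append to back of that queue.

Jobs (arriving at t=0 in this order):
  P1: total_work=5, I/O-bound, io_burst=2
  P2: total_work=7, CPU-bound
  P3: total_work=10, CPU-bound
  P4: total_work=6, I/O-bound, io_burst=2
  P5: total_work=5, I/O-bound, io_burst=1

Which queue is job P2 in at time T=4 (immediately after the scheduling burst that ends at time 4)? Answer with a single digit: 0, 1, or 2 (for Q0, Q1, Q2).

t=0-2: P1@Q0 runs 2, rem=3, I/O yield, promote→Q0. Q0=[P2,P3,P4,P5,P1] Q1=[] Q2=[]
t=2-4: P2@Q0 runs 2, rem=5, quantum used, demote→Q1. Q0=[P3,P4,P5,P1] Q1=[P2] Q2=[]
t=4-6: P3@Q0 runs 2, rem=8, quantum used, demote→Q1. Q0=[P4,P5,P1] Q1=[P2,P3] Q2=[]
t=6-8: P4@Q0 runs 2, rem=4, I/O yield, promote→Q0. Q0=[P5,P1,P4] Q1=[P2,P3] Q2=[]
t=8-9: P5@Q0 runs 1, rem=4, I/O yield, promote→Q0. Q0=[P1,P4,P5] Q1=[P2,P3] Q2=[]
t=9-11: P1@Q0 runs 2, rem=1, I/O yield, promote→Q0. Q0=[P4,P5,P1] Q1=[P2,P3] Q2=[]
t=11-13: P4@Q0 runs 2, rem=2, I/O yield, promote→Q0. Q0=[P5,P1,P4] Q1=[P2,P3] Q2=[]
t=13-14: P5@Q0 runs 1, rem=3, I/O yield, promote→Q0. Q0=[P1,P4,P5] Q1=[P2,P3] Q2=[]
t=14-15: P1@Q0 runs 1, rem=0, completes. Q0=[P4,P5] Q1=[P2,P3] Q2=[]
t=15-17: P4@Q0 runs 2, rem=0, completes. Q0=[P5] Q1=[P2,P3] Q2=[]
t=17-18: P5@Q0 runs 1, rem=2, I/O yield, promote→Q0. Q0=[P5] Q1=[P2,P3] Q2=[]
t=18-19: P5@Q0 runs 1, rem=1, I/O yield, promote→Q0. Q0=[P5] Q1=[P2,P3] Q2=[]
t=19-20: P5@Q0 runs 1, rem=0, completes. Q0=[] Q1=[P2,P3] Q2=[]
t=20-25: P2@Q1 runs 5, rem=0, completes. Q0=[] Q1=[P3] Q2=[]
t=25-31: P3@Q1 runs 6, rem=2, quantum used, demote→Q2. Q0=[] Q1=[] Q2=[P3]
t=31-33: P3@Q2 runs 2, rem=0, completes. Q0=[] Q1=[] Q2=[]

Answer: 1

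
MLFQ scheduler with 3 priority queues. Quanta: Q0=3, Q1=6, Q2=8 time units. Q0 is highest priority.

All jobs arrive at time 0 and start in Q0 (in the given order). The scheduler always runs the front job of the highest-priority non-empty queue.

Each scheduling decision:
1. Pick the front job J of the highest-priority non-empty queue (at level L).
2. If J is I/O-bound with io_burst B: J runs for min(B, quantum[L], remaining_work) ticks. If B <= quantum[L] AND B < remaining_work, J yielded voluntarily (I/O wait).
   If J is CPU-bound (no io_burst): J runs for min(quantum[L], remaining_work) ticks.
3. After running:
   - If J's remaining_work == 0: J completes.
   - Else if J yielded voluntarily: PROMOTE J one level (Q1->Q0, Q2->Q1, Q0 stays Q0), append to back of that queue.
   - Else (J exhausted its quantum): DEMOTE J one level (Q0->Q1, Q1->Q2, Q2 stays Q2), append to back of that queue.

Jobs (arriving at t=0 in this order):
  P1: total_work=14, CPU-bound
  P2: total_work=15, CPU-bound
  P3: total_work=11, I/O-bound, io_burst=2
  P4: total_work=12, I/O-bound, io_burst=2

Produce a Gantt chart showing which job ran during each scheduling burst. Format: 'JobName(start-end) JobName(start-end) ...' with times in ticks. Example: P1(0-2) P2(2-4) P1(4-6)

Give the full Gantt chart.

Answer: P1(0-3) P2(3-6) P3(6-8) P4(8-10) P3(10-12) P4(12-14) P3(14-16) P4(16-18) P3(18-20) P4(20-22) P3(22-24) P4(24-26) P3(26-27) P4(27-29) P1(29-35) P2(35-41) P1(41-46) P2(46-52)

Derivation:
t=0-3: P1@Q0 runs 3, rem=11, quantum used, demote→Q1. Q0=[P2,P3,P4] Q1=[P1] Q2=[]
t=3-6: P2@Q0 runs 3, rem=12, quantum used, demote→Q1. Q0=[P3,P4] Q1=[P1,P2] Q2=[]
t=6-8: P3@Q0 runs 2, rem=9, I/O yield, promote→Q0. Q0=[P4,P3] Q1=[P1,P2] Q2=[]
t=8-10: P4@Q0 runs 2, rem=10, I/O yield, promote→Q0. Q0=[P3,P4] Q1=[P1,P2] Q2=[]
t=10-12: P3@Q0 runs 2, rem=7, I/O yield, promote→Q0. Q0=[P4,P3] Q1=[P1,P2] Q2=[]
t=12-14: P4@Q0 runs 2, rem=8, I/O yield, promote→Q0. Q0=[P3,P4] Q1=[P1,P2] Q2=[]
t=14-16: P3@Q0 runs 2, rem=5, I/O yield, promote→Q0. Q0=[P4,P3] Q1=[P1,P2] Q2=[]
t=16-18: P4@Q0 runs 2, rem=6, I/O yield, promote→Q0. Q0=[P3,P4] Q1=[P1,P2] Q2=[]
t=18-20: P3@Q0 runs 2, rem=3, I/O yield, promote→Q0. Q0=[P4,P3] Q1=[P1,P2] Q2=[]
t=20-22: P4@Q0 runs 2, rem=4, I/O yield, promote→Q0. Q0=[P3,P4] Q1=[P1,P2] Q2=[]
t=22-24: P3@Q0 runs 2, rem=1, I/O yield, promote→Q0. Q0=[P4,P3] Q1=[P1,P2] Q2=[]
t=24-26: P4@Q0 runs 2, rem=2, I/O yield, promote→Q0. Q0=[P3,P4] Q1=[P1,P2] Q2=[]
t=26-27: P3@Q0 runs 1, rem=0, completes. Q0=[P4] Q1=[P1,P2] Q2=[]
t=27-29: P4@Q0 runs 2, rem=0, completes. Q0=[] Q1=[P1,P2] Q2=[]
t=29-35: P1@Q1 runs 6, rem=5, quantum used, demote→Q2. Q0=[] Q1=[P2] Q2=[P1]
t=35-41: P2@Q1 runs 6, rem=6, quantum used, demote→Q2. Q0=[] Q1=[] Q2=[P1,P2]
t=41-46: P1@Q2 runs 5, rem=0, completes. Q0=[] Q1=[] Q2=[P2]
t=46-52: P2@Q2 runs 6, rem=0, completes. Q0=[] Q1=[] Q2=[]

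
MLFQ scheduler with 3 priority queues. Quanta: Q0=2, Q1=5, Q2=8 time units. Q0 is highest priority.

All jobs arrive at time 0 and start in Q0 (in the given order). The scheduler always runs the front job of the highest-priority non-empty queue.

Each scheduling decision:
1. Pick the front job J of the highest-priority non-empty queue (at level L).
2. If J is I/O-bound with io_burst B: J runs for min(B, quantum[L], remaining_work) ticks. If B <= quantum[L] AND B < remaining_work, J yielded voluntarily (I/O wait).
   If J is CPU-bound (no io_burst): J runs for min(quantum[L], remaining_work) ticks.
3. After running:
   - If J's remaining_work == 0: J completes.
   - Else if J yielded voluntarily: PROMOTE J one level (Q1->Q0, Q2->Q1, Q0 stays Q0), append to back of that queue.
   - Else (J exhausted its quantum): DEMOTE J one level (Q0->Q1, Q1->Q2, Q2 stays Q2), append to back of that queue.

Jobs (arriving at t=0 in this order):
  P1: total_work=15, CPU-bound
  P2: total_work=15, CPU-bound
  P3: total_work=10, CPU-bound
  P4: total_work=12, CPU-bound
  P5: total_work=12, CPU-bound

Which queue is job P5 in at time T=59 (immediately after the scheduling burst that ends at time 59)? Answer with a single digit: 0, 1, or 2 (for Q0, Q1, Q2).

t=0-2: P1@Q0 runs 2, rem=13, quantum used, demote→Q1. Q0=[P2,P3,P4,P5] Q1=[P1] Q2=[]
t=2-4: P2@Q0 runs 2, rem=13, quantum used, demote→Q1. Q0=[P3,P4,P5] Q1=[P1,P2] Q2=[]
t=4-6: P3@Q0 runs 2, rem=8, quantum used, demote→Q1. Q0=[P4,P5] Q1=[P1,P2,P3] Q2=[]
t=6-8: P4@Q0 runs 2, rem=10, quantum used, demote→Q1. Q0=[P5] Q1=[P1,P2,P3,P4] Q2=[]
t=8-10: P5@Q0 runs 2, rem=10, quantum used, demote→Q1. Q0=[] Q1=[P1,P2,P3,P4,P5] Q2=[]
t=10-15: P1@Q1 runs 5, rem=8, quantum used, demote→Q2. Q0=[] Q1=[P2,P3,P4,P5] Q2=[P1]
t=15-20: P2@Q1 runs 5, rem=8, quantum used, demote→Q2. Q0=[] Q1=[P3,P4,P5] Q2=[P1,P2]
t=20-25: P3@Q1 runs 5, rem=3, quantum used, demote→Q2. Q0=[] Q1=[P4,P5] Q2=[P1,P2,P3]
t=25-30: P4@Q1 runs 5, rem=5, quantum used, demote→Q2. Q0=[] Q1=[P5] Q2=[P1,P2,P3,P4]
t=30-35: P5@Q1 runs 5, rem=5, quantum used, demote→Q2. Q0=[] Q1=[] Q2=[P1,P2,P3,P4,P5]
t=35-43: P1@Q2 runs 8, rem=0, completes. Q0=[] Q1=[] Q2=[P2,P3,P4,P5]
t=43-51: P2@Q2 runs 8, rem=0, completes. Q0=[] Q1=[] Q2=[P3,P4,P5]
t=51-54: P3@Q2 runs 3, rem=0, completes. Q0=[] Q1=[] Q2=[P4,P5]
t=54-59: P4@Q2 runs 5, rem=0, completes. Q0=[] Q1=[] Q2=[P5]
t=59-64: P5@Q2 runs 5, rem=0, completes. Q0=[] Q1=[] Q2=[]

Answer: 2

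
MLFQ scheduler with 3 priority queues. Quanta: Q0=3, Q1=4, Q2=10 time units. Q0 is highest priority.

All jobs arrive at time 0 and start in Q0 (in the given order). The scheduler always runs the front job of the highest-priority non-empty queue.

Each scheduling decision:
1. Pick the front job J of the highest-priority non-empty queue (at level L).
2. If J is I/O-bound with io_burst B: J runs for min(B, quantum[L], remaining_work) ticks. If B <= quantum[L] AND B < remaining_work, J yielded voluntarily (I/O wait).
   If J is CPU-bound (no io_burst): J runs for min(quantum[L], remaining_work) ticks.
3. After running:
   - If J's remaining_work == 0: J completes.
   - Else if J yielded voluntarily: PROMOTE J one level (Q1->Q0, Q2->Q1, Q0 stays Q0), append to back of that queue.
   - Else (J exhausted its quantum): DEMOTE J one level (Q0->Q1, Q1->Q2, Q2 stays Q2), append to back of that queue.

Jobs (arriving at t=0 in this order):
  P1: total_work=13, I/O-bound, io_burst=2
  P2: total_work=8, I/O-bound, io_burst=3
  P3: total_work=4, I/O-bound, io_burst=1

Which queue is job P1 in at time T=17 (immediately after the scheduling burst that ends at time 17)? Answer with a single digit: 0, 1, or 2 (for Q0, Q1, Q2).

t=0-2: P1@Q0 runs 2, rem=11, I/O yield, promote→Q0. Q0=[P2,P3,P1] Q1=[] Q2=[]
t=2-5: P2@Q0 runs 3, rem=5, I/O yield, promote→Q0. Q0=[P3,P1,P2] Q1=[] Q2=[]
t=5-6: P3@Q0 runs 1, rem=3, I/O yield, promote→Q0. Q0=[P1,P2,P3] Q1=[] Q2=[]
t=6-8: P1@Q0 runs 2, rem=9, I/O yield, promote→Q0. Q0=[P2,P3,P1] Q1=[] Q2=[]
t=8-11: P2@Q0 runs 3, rem=2, I/O yield, promote→Q0. Q0=[P3,P1,P2] Q1=[] Q2=[]
t=11-12: P3@Q0 runs 1, rem=2, I/O yield, promote→Q0. Q0=[P1,P2,P3] Q1=[] Q2=[]
t=12-14: P1@Q0 runs 2, rem=7, I/O yield, promote→Q0. Q0=[P2,P3,P1] Q1=[] Q2=[]
t=14-16: P2@Q0 runs 2, rem=0, completes. Q0=[P3,P1] Q1=[] Q2=[]
t=16-17: P3@Q0 runs 1, rem=1, I/O yield, promote→Q0. Q0=[P1,P3] Q1=[] Q2=[]
t=17-19: P1@Q0 runs 2, rem=5, I/O yield, promote→Q0. Q0=[P3,P1] Q1=[] Q2=[]
t=19-20: P3@Q0 runs 1, rem=0, completes. Q0=[P1] Q1=[] Q2=[]
t=20-22: P1@Q0 runs 2, rem=3, I/O yield, promote→Q0. Q0=[P1] Q1=[] Q2=[]
t=22-24: P1@Q0 runs 2, rem=1, I/O yield, promote→Q0. Q0=[P1] Q1=[] Q2=[]
t=24-25: P1@Q0 runs 1, rem=0, completes. Q0=[] Q1=[] Q2=[]

Answer: 0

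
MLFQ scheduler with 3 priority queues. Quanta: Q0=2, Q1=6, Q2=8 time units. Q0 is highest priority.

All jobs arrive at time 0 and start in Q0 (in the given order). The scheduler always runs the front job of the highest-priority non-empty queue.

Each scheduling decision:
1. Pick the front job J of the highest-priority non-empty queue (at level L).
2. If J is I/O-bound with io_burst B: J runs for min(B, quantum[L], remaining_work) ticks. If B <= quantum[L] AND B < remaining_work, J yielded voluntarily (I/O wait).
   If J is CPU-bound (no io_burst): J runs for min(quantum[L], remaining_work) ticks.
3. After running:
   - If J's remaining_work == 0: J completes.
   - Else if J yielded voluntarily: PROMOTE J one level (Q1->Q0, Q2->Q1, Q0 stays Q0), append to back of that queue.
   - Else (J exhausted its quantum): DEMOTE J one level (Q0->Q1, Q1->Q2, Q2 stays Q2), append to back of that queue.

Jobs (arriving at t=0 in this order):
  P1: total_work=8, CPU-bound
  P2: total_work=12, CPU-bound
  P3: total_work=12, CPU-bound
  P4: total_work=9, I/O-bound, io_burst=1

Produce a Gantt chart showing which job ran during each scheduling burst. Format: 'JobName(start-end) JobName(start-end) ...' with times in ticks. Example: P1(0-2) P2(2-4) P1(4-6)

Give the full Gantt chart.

Answer: P1(0-2) P2(2-4) P3(4-6) P4(6-7) P4(7-8) P4(8-9) P4(9-10) P4(10-11) P4(11-12) P4(12-13) P4(13-14) P4(14-15) P1(15-21) P2(21-27) P3(27-33) P2(33-37) P3(37-41)

Derivation:
t=0-2: P1@Q0 runs 2, rem=6, quantum used, demote→Q1. Q0=[P2,P3,P4] Q1=[P1] Q2=[]
t=2-4: P2@Q0 runs 2, rem=10, quantum used, demote→Q1. Q0=[P3,P4] Q1=[P1,P2] Q2=[]
t=4-6: P3@Q0 runs 2, rem=10, quantum used, demote→Q1. Q0=[P4] Q1=[P1,P2,P3] Q2=[]
t=6-7: P4@Q0 runs 1, rem=8, I/O yield, promote→Q0. Q0=[P4] Q1=[P1,P2,P3] Q2=[]
t=7-8: P4@Q0 runs 1, rem=7, I/O yield, promote→Q0. Q0=[P4] Q1=[P1,P2,P3] Q2=[]
t=8-9: P4@Q0 runs 1, rem=6, I/O yield, promote→Q0. Q0=[P4] Q1=[P1,P2,P3] Q2=[]
t=9-10: P4@Q0 runs 1, rem=5, I/O yield, promote→Q0. Q0=[P4] Q1=[P1,P2,P3] Q2=[]
t=10-11: P4@Q0 runs 1, rem=4, I/O yield, promote→Q0. Q0=[P4] Q1=[P1,P2,P3] Q2=[]
t=11-12: P4@Q0 runs 1, rem=3, I/O yield, promote→Q0. Q0=[P4] Q1=[P1,P2,P3] Q2=[]
t=12-13: P4@Q0 runs 1, rem=2, I/O yield, promote→Q0. Q0=[P4] Q1=[P1,P2,P3] Q2=[]
t=13-14: P4@Q0 runs 1, rem=1, I/O yield, promote→Q0. Q0=[P4] Q1=[P1,P2,P3] Q2=[]
t=14-15: P4@Q0 runs 1, rem=0, completes. Q0=[] Q1=[P1,P2,P3] Q2=[]
t=15-21: P1@Q1 runs 6, rem=0, completes. Q0=[] Q1=[P2,P3] Q2=[]
t=21-27: P2@Q1 runs 6, rem=4, quantum used, demote→Q2. Q0=[] Q1=[P3] Q2=[P2]
t=27-33: P3@Q1 runs 6, rem=4, quantum used, demote→Q2. Q0=[] Q1=[] Q2=[P2,P3]
t=33-37: P2@Q2 runs 4, rem=0, completes. Q0=[] Q1=[] Q2=[P3]
t=37-41: P3@Q2 runs 4, rem=0, completes. Q0=[] Q1=[] Q2=[]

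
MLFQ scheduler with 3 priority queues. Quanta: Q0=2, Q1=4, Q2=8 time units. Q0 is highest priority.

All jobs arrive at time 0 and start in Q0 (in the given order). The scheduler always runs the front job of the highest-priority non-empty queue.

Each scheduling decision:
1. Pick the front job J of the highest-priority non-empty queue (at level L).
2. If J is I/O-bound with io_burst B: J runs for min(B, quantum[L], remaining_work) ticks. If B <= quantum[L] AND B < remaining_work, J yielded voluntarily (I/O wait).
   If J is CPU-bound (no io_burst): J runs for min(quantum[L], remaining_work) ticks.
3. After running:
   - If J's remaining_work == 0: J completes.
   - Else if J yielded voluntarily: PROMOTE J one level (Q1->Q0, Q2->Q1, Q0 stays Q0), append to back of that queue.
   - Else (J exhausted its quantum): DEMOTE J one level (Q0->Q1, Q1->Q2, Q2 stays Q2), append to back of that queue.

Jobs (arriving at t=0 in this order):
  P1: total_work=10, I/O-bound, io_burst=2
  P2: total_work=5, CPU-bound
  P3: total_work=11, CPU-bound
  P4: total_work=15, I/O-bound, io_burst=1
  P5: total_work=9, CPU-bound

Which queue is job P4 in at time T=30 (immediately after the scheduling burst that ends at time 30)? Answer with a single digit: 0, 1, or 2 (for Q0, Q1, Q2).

t=0-2: P1@Q0 runs 2, rem=8, I/O yield, promote→Q0. Q0=[P2,P3,P4,P5,P1] Q1=[] Q2=[]
t=2-4: P2@Q0 runs 2, rem=3, quantum used, demote→Q1. Q0=[P3,P4,P5,P1] Q1=[P2] Q2=[]
t=4-6: P3@Q0 runs 2, rem=9, quantum used, demote→Q1. Q0=[P4,P5,P1] Q1=[P2,P3] Q2=[]
t=6-7: P4@Q0 runs 1, rem=14, I/O yield, promote→Q0. Q0=[P5,P1,P4] Q1=[P2,P3] Q2=[]
t=7-9: P5@Q0 runs 2, rem=7, quantum used, demote→Q1. Q0=[P1,P4] Q1=[P2,P3,P5] Q2=[]
t=9-11: P1@Q0 runs 2, rem=6, I/O yield, promote→Q0. Q0=[P4,P1] Q1=[P2,P3,P5] Q2=[]
t=11-12: P4@Q0 runs 1, rem=13, I/O yield, promote→Q0. Q0=[P1,P4] Q1=[P2,P3,P5] Q2=[]
t=12-14: P1@Q0 runs 2, rem=4, I/O yield, promote→Q0. Q0=[P4,P1] Q1=[P2,P3,P5] Q2=[]
t=14-15: P4@Q0 runs 1, rem=12, I/O yield, promote→Q0. Q0=[P1,P4] Q1=[P2,P3,P5] Q2=[]
t=15-17: P1@Q0 runs 2, rem=2, I/O yield, promote→Q0. Q0=[P4,P1] Q1=[P2,P3,P5] Q2=[]
t=17-18: P4@Q0 runs 1, rem=11, I/O yield, promote→Q0. Q0=[P1,P4] Q1=[P2,P3,P5] Q2=[]
t=18-20: P1@Q0 runs 2, rem=0, completes. Q0=[P4] Q1=[P2,P3,P5] Q2=[]
t=20-21: P4@Q0 runs 1, rem=10, I/O yield, promote→Q0. Q0=[P4] Q1=[P2,P3,P5] Q2=[]
t=21-22: P4@Q0 runs 1, rem=9, I/O yield, promote→Q0. Q0=[P4] Q1=[P2,P3,P5] Q2=[]
t=22-23: P4@Q0 runs 1, rem=8, I/O yield, promote→Q0. Q0=[P4] Q1=[P2,P3,P5] Q2=[]
t=23-24: P4@Q0 runs 1, rem=7, I/O yield, promote→Q0. Q0=[P4] Q1=[P2,P3,P5] Q2=[]
t=24-25: P4@Q0 runs 1, rem=6, I/O yield, promote→Q0. Q0=[P4] Q1=[P2,P3,P5] Q2=[]
t=25-26: P4@Q0 runs 1, rem=5, I/O yield, promote→Q0. Q0=[P4] Q1=[P2,P3,P5] Q2=[]
t=26-27: P4@Q0 runs 1, rem=4, I/O yield, promote→Q0. Q0=[P4] Q1=[P2,P3,P5] Q2=[]
t=27-28: P4@Q0 runs 1, rem=3, I/O yield, promote→Q0. Q0=[P4] Q1=[P2,P3,P5] Q2=[]
t=28-29: P4@Q0 runs 1, rem=2, I/O yield, promote→Q0. Q0=[P4] Q1=[P2,P3,P5] Q2=[]
t=29-30: P4@Q0 runs 1, rem=1, I/O yield, promote→Q0. Q0=[P4] Q1=[P2,P3,P5] Q2=[]
t=30-31: P4@Q0 runs 1, rem=0, completes. Q0=[] Q1=[P2,P3,P5] Q2=[]
t=31-34: P2@Q1 runs 3, rem=0, completes. Q0=[] Q1=[P3,P5] Q2=[]
t=34-38: P3@Q1 runs 4, rem=5, quantum used, demote→Q2. Q0=[] Q1=[P5] Q2=[P3]
t=38-42: P5@Q1 runs 4, rem=3, quantum used, demote→Q2. Q0=[] Q1=[] Q2=[P3,P5]
t=42-47: P3@Q2 runs 5, rem=0, completes. Q0=[] Q1=[] Q2=[P5]
t=47-50: P5@Q2 runs 3, rem=0, completes. Q0=[] Q1=[] Q2=[]

Answer: 0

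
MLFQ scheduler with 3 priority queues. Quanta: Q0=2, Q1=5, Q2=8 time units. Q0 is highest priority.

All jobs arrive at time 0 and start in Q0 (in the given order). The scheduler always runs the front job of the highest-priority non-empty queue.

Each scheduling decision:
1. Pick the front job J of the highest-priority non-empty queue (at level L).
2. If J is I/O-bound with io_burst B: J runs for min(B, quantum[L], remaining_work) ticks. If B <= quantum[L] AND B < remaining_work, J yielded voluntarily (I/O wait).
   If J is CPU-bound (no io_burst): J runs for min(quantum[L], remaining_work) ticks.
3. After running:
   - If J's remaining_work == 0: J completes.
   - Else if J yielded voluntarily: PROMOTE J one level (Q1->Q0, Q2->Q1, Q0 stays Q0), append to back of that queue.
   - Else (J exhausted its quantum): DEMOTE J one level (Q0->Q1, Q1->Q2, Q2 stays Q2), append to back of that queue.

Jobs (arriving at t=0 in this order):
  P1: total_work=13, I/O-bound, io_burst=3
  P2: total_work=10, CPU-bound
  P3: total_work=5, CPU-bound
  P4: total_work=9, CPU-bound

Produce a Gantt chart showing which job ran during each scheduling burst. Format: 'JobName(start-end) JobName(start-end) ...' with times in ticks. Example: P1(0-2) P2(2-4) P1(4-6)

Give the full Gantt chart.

Answer: P1(0-2) P2(2-4) P3(4-6) P4(6-8) P1(8-11) P1(11-13) P2(13-18) P3(18-21) P4(21-26) P1(26-29) P1(29-31) P1(31-32) P2(32-35) P4(35-37)

Derivation:
t=0-2: P1@Q0 runs 2, rem=11, quantum used, demote→Q1. Q0=[P2,P3,P4] Q1=[P1] Q2=[]
t=2-4: P2@Q0 runs 2, rem=8, quantum used, demote→Q1. Q0=[P3,P4] Q1=[P1,P2] Q2=[]
t=4-6: P3@Q0 runs 2, rem=3, quantum used, demote→Q1. Q0=[P4] Q1=[P1,P2,P3] Q2=[]
t=6-8: P4@Q0 runs 2, rem=7, quantum used, demote→Q1. Q0=[] Q1=[P1,P2,P3,P4] Q2=[]
t=8-11: P1@Q1 runs 3, rem=8, I/O yield, promote→Q0. Q0=[P1] Q1=[P2,P3,P4] Q2=[]
t=11-13: P1@Q0 runs 2, rem=6, quantum used, demote→Q1. Q0=[] Q1=[P2,P3,P4,P1] Q2=[]
t=13-18: P2@Q1 runs 5, rem=3, quantum used, demote→Q2. Q0=[] Q1=[P3,P4,P1] Q2=[P2]
t=18-21: P3@Q1 runs 3, rem=0, completes. Q0=[] Q1=[P4,P1] Q2=[P2]
t=21-26: P4@Q1 runs 5, rem=2, quantum used, demote→Q2. Q0=[] Q1=[P1] Q2=[P2,P4]
t=26-29: P1@Q1 runs 3, rem=3, I/O yield, promote→Q0. Q0=[P1] Q1=[] Q2=[P2,P4]
t=29-31: P1@Q0 runs 2, rem=1, quantum used, demote→Q1. Q0=[] Q1=[P1] Q2=[P2,P4]
t=31-32: P1@Q1 runs 1, rem=0, completes. Q0=[] Q1=[] Q2=[P2,P4]
t=32-35: P2@Q2 runs 3, rem=0, completes. Q0=[] Q1=[] Q2=[P4]
t=35-37: P4@Q2 runs 2, rem=0, completes. Q0=[] Q1=[] Q2=[]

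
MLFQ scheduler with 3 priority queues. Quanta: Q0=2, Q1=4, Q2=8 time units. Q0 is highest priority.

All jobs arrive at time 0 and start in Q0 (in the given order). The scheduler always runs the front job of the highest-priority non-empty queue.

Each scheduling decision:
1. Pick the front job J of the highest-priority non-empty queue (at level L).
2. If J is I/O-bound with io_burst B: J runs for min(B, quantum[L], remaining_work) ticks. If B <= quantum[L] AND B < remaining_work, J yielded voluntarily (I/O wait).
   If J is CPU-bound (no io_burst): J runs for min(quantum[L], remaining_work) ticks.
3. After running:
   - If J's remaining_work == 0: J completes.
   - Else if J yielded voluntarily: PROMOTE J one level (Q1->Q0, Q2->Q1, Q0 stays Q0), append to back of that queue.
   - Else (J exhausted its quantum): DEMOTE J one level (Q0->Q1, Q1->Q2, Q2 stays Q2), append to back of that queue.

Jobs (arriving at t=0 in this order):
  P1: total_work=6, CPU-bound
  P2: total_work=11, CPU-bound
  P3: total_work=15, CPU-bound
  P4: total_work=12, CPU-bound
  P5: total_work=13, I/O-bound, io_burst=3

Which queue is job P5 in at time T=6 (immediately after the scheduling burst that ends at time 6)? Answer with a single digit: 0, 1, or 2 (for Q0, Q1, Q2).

Answer: 0

Derivation:
t=0-2: P1@Q0 runs 2, rem=4, quantum used, demote→Q1. Q0=[P2,P3,P4,P5] Q1=[P1] Q2=[]
t=2-4: P2@Q0 runs 2, rem=9, quantum used, demote→Q1. Q0=[P3,P4,P5] Q1=[P1,P2] Q2=[]
t=4-6: P3@Q0 runs 2, rem=13, quantum used, demote→Q1. Q0=[P4,P5] Q1=[P1,P2,P3] Q2=[]
t=6-8: P4@Q0 runs 2, rem=10, quantum used, demote→Q1. Q0=[P5] Q1=[P1,P2,P3,P4] Q2=[]
t=8-10: P5@Q0 runs 2, rem=11, quantum used, demote→Q1. Q0=[] Q1=[P1,P2,P3,P4,P5] Q2=[]
t=10-14: P1@Q1 runs 4, rem=0, completes. Q0=[] Q1=[P2,P3,P4,P5] Q2=[]
t=14-18: P2@Q1 runs 4, rem=5, quantum used, demote→Q2. Q0=[] Q1=[P3,P4,P5] Q2=[P2]
t=18-22: P3@Q1 runs 4, rem=9, quantum used, demote→Q2. Q0=[] Q1=[P4,P5] Q2=[P2,P3]
t=22-26: P4@Q1 runs 4, rem=6, quantum used, demote→Q2. Q0=[] Q1=[P5] Q2=[P2,P3,P4]
t=26-29: P5@Q1 runs 3, rem=8, I/O yield, promote→Q0. Q0=[P5] Q1=[] Q2=[P2,P3,P4]
t=29-31: P5@Q0 runs 2, rem=6, quantum used, demote→Q1. Q0=[] Q1=[P5] Q2=[P2,P3,P4]
t=31-34: P5@Q1 runs 3, rem=3, I/O yield, promote→Q0. Q0=[P5] Q1=[] Q2=[P2,P3,P4]
t=34-36: P5@Q0 runs 2, rem=1, quantum used, demote→Q1. Q0=[] Q1=[P5] Q2=[P2,P3,P4]
t=36-37: P5@Q1 runs 1, rem=0, completes. Q0=[] Q1=[] Q2=[P2,P3,P4]
t=37-42: P2@Q2 runs 5, rem=0, completes. Q0=[] Q1=[] Q2=[P3,P4]
t=42-50: P3@Q2 runs 8, rem=1, quantum used, demote→Q2. Q0=[] Q1=[] Q2=[P4,P3]
t=50-56: P4@Q2 runs 6, rem=0, completes. Q0=[] Q1=[] Q2=[P3]
t=56-57: P3@Q2 runs 1, rem=0, completes. Q0=[] Q1=[] Q2=[]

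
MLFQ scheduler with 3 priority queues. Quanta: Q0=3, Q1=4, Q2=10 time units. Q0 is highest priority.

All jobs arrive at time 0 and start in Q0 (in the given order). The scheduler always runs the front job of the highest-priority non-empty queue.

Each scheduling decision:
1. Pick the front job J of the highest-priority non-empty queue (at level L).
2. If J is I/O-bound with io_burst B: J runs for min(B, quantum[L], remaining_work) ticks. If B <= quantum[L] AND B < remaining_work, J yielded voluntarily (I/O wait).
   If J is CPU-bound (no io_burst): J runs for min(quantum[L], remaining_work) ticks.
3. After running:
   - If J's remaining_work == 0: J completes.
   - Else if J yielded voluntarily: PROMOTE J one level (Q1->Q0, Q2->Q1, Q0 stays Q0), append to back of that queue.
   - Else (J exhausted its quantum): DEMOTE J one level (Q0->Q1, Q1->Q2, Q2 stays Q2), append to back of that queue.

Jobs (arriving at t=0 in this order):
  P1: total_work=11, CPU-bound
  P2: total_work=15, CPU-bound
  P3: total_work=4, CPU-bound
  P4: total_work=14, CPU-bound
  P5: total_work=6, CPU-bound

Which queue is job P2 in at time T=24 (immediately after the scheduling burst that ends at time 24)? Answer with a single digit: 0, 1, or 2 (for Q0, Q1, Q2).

t=0-3: P1@Q0 runs 3, rem=8, quantum used, demote→Q1. Q0=[P2,P3,P4,P5] Q1=[P1] Q2=[]
t=3-6: P2@Q0 runs 3, rem=12, quantum used, demote→Q1. Q0=[P3,P4,P5] Q1=[P1,P2] Q2=[]
t=6-9: P3@Q0 runs 3, rem=1, quantum used, demote→Q1. Q0=[P4,P5] Q1=[P1,P2,P3] Q2=[]
t=9-12: P4@Q0 runs 3, rem=11, quantum used, demote→Q1. Q0=[P5] Q1=[P1,P2,P3,P4] Q2=[]
t=12-15: P5@Q0 runs 3, rem=3, quantum used, demote→Q1. Q0=[] Q1=[P1,P2,P3,P4,P5] Q2=[]
t=15-19: P1@Q1 runs 4, rem=4, quantum used, demote→Q2. Q0=[] Q1=[P2,P3,P4,P5] Q2=[P1]
t=19-23: P2@Q1 runs 4, rem=8, quantum used, demote→Q2. Q0=[] Q1=[P3,P4,P5] Q2=[P1,P2]
t=23-24: P3@Q1 runs 1, rem=0, completes. Q0=[] Q1=[P4,P5] Q2=[P1,P2]
t=24-28: P4@Q1 runs 4, rem=7, quantum used, demote→Q2. Q0=[] Q1=[P5] Q2=[P1,P2,P4]
t=28-31: P5@Q1 runs 3, rem=0, completes. Q0=[] Q1=[] Q2=[P1,P2,P4]
t=31-35: P1@Q2 runs 4, rem=0, completes. Q0=[] Q1=[] Q2=[P2,P4]
t=35-43: P2@Q2 runs 8, rem=0, completes. Q0=[] Q1=[] Q2=[P4]
t=43-50: P4@Q2 runs 7, rem=0, completes. Q0=[] Q1=[] Q2=[]

Answer: 2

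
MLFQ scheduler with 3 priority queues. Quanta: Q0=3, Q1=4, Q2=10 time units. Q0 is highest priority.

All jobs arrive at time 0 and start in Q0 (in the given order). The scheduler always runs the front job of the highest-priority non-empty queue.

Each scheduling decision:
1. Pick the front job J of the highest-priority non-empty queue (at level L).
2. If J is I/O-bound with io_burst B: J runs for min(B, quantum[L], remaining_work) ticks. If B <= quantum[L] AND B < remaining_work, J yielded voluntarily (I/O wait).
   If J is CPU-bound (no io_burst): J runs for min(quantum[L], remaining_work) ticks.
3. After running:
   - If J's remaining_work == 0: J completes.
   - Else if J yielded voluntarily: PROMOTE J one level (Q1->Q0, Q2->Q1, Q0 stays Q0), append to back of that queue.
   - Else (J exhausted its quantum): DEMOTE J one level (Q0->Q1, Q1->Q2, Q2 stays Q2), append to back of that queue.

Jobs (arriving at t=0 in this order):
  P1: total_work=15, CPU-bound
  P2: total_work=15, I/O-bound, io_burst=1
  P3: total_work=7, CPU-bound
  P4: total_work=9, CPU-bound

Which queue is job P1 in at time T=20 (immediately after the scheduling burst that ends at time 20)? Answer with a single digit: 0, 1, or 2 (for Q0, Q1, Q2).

t=0-3: P1@Q0 runs 3, rem=12, quantum used, demote→Q1. Q0=[P2,P3,P4] Q1=[P1] Q2=[]
t=3-4: P2@Q0 runs 1, rem=14, I/O yield, promote→Q0. Q0=[P3,P4,P2] Q1=[P1] Q2=[]
t=4-7: P3@Q0 runs 3, rem=4, quantum used, demote→Q1. Q0=[P4,P2] Q1=[P1,P3] Q2=[]
t=7-10: P4@Q0 runs 3, rem=6, quantum used, demote→Q1. Q0=[P2] Q1=[P1,P3,P4] Q2=[]
t=10-11: P2@Q0 runs 1, rem=13, I/O yield, promote→Q0. Q0=[P2] Q1=[P1,P3,P4] Q2=[]
t=11-12: P2@Q0 runs 1, rem=12, I/O yield, promote→Q0. Q0=[P2] Q1=[P1,P3,P4] Q2=[]
t=12-13: P2@Q0 runs 1, rem=11, I/O yield, promote→Q0. Q0=[P2] Q1=[P1,P3,P4] Q2=[]
t=13-14: P2@Q0 runs 1, rem=10, I/O yield, promote→Q0. Q0=[P2] Q1=[P1,P3,P4] Q2=[]
t=14-15: P2@Q0 runs 1, rem=9, I/O yield, promote→Q0. Q0=[P2] Q1=[P1,P3,P4] Q2=[]
t=15-16: P2@Q0 runs 1, rem=8, I/O yield, promote→Q0. Q0=[P2] Q1=[P1,P3,P4] Q2=[]
t=16-17: P2@Q0 runs 1, rem=7, I/O yield, promote→Q0. Q0=[P2] Q1=[P1,P3,P4] Q2=[]
t=17-18: P2@Q0 runs 1, rem=6, I/O yield, promote→Q0. Q0=[P2] Q1=[P1,P3,P4] Q2=[]
t=18-19: P2@Q0 runs 1, rem=5, I/O yield, promote→Q0. Q0=[P2] Q1=[P1,P3,P4] Q2=[]
t=19-20: P2@Q0 runs 1, rem=4, I/O yield, promote→Q0. Q0=[P2] Q1=[P1,P3,P4] Q2=[]
t=20-21: P2@Q0 runs 1, rem=3, I/O yield, promote→Q0. Q0=[P2] Q1=[P1,P3,P4] Q2=[]
t=21-22: P2@Q0 runs 1, rem=2, I/O yield, promote→Q0. Q0=[P2] Q1=[P1,P3,P4] Q2=[]
t=22-23: P2@Q0 runs 1, rem=1, I/O yield, promote→Q0. Q0=[P2] Q1=[P1,P3,P4] Q2=[]
t=23-24: P2@Q0 runs 1, rem=0, completes. Q0=[] Q1=[P1,P3,P4] Q2=[]
t=24-28: P1@Q1 runs 4, rem=8, quantum used, demote→Q2. Q0=[] Q1=[P3,P4] Q2=[P1]
t=28-32: P3@Q1 runs 4, rem=0, completes. Q0=[] Q1=[P4] Q2=[P1]
t=32-36: P4@Q1 runs 4, rem=2, quantum used, demote→Q2. Q0=[] Q1=[] Q2=[P1,P4]
t=36-44: P1@Q2 runs 8, rem=0, completes. Q0=[] Q1=[] Q2=[P4]
t=44-46: P4@Q2 runs 2, rem=0, completes. Q0=[] Q1=[] Q2=[]

Answer: 1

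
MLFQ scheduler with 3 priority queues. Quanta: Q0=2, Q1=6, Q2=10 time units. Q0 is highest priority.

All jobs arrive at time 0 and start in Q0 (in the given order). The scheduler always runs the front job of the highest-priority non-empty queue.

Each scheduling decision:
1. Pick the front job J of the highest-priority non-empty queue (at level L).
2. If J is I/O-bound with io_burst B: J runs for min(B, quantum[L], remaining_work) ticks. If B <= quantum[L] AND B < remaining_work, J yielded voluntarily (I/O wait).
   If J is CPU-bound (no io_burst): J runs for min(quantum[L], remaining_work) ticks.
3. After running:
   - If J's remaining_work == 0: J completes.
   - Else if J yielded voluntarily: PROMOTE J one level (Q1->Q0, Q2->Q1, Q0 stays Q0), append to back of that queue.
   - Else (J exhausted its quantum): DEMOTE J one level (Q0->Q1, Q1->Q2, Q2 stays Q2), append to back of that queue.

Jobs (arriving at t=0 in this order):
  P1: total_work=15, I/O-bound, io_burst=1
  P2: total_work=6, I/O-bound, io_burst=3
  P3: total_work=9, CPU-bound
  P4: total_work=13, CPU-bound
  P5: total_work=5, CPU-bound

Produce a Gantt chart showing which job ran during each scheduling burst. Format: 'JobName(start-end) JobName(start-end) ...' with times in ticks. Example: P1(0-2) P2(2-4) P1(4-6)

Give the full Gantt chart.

t=0-1: P1@Q0 runs 1, rem=14, I/O yield, promote→Q0. Q0=[P2,P3,P4,P5,P1] Q1=[] Q2=[]
t=1-3: P2@Q0 runs 2, rem=4, quantum used, demote→Q1. Q0=[P3,P4,P5,P1] Q1=[P2] Q2=[]
t=3-5: P3@Q0 runs 2, rem=7, quantum used, demote→Q1. Q0=[P4,P5,P1] Q1=[P2,P3] Q2=[]
t=5-7: P4@Q0 runs 2, rem=11, quantum used, demote→Q1. Q0=[P5,P1] Q1=[P2,P3,P4] Q2=[]
t=7-9: P5@Q0 runs 2, rem=3, quantum used, demote→Q1. Q0=[P1] Q1=[P2,P3,P4,P5] Q2=[]
t=9-10: P1@Q0 runs 1, rem=13, I/O yield, promote→Q0. Q0=[P1] Q1=[P2,P3,P4,P5] Q2=[]
t=10-11: P1@Q0 runs 1, rem=12, I/O yield, promote→Q0. Q0=[P1] Q1=[P2,P3,P4,P5] Q2=[]
t=11-12: P1@Q0 runs 1, rem=11, I/O yield, promote→Q0. Q0=[P1] Q1=[P2,P3,P4,P5] Q2=[]
t=12-13: P1@Q0 runs 1, rem=10, I/O yield, promote→Q0. Q0=[P1] Q1=[P2,P3,P4,P5] Q2=[]
t=13-14: P1@Q0 runs 1, rem=9, I/O yield, promote→Q0. Q0=[P1] Q1=[P2,P3,P4,P5] Q2=[]
t=14-15: P1@Q0 runs 1, rem=8, I/O yield, promote→Q0. Q0=[P1] Q1=[P2,P3,P4,P5] Q2=[]
t=15-16: P1@Q0 runs 1, rem=7, I/O yield, promote→Q0. Q0=[P1] Q1=[P2,P3,P4,P5] Q2=[]
t=16-17: P1@Q0 runs 1, rem=6, I/O yield, promote→Q0. Q0=[P1] Q1=[P2,P3,P4,P5] Q2=[]
t=17-18: P1@Q0 runs 1, rem=5, I/O yield, promote→Q0. Q0=[P1] Q1=[P2,P3,P4,P5] Q2=[]
t=18-19: P1@Q0 runs 1, rem=4, I/O yield, promote→Q0. Q0=[P1] Q1=[P2,P3,P4,P5] Q2=[]
t=19-20: P1@Q0 runs 1, rem=3, I/O yield, promote→Q0. Q0=[P1] Q1=[P2,P3,P4,P5] Q2=[]
t=20-21: P1@Q0 runs 1, rem=2, I/O yield, promote→Q0. Q0=[P1] Q1=[P2,P3,P4,P5] Q2=[]
t=21-22: P1@Q0 runs 1, rem=1, I/O yield, promote→Q0. Q0=[P1] Q1=[P2,P3,P4,P5] Q2=[]
t=22-23: P1@Q0 runs 1, rem=0, completes. Q0=[] Q1=[P2,P3,P4,P5] Q2=[]
t=23-26: P2@Q1 runs 3, rem=1, I/O yield, promote→Q0. Q0=[P2] Q1=[P3,P4,P5] Q2=[]
t=26-27: P2@Q0 runs 1, rem=0, completes. Q0=[] Q1=[P3,P4,P5] Q2=[]
t=27-33: P3@Q1 runs 6, rem=1, quantum used, demote→Q2. Q0=[] Q1=[P4,P5] Q2=[P3]
t=33-39: P4@Q1 runs 6, rem=5, quantum used, demote→Q2. Q0=[] Q1=[P5] Q2=[P3,P4]
t=39-42: P5@Q1 runs 3, rem=0, completes. Q0=[] Q1=[] Q2=[P3,P4]
t=42-43: P3@Q2 runs 1, rem=0, completes. Q0=[] Q1=[] Q2=[P4]
t=43-48: P4@Q2 runs 5, rem=0, completes. Q0=[] Q1=[] Q2=[]

Answer: P1(0-1) P2(1-3) P3(3-5) P4(5-7) P5(7-9) P1(9-10) P1(10-11) P1(11-12) P1(12-13) P1(13-14) P1(14-15) P1(15-16) P1(16-17) P1(17-18) P1(18-19) P1(19-20) P1(20-21) P1(21-22) P1(22-23) P2(23-26) P2(26-27) P3(27-33) P4(33-39) P5(39-42) P3(42-43) P4(43-48)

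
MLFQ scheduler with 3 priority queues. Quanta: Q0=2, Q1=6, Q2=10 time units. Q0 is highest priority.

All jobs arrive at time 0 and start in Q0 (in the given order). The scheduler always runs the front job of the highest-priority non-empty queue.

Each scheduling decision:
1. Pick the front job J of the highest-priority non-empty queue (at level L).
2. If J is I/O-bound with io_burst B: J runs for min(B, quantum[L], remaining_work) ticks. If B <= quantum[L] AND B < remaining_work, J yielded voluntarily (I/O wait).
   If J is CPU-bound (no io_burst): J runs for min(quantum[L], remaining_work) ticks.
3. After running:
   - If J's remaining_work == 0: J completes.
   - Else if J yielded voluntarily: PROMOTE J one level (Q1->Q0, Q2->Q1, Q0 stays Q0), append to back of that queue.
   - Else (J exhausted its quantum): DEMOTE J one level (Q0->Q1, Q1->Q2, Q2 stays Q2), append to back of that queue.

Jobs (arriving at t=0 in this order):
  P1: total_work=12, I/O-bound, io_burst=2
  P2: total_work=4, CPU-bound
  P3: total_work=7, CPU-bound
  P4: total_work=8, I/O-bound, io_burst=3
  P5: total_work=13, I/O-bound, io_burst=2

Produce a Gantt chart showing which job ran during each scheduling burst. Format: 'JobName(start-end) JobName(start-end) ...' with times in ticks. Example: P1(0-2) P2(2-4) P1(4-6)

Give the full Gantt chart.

Answer: P1(0-2) P2(2-4) P3(4-6) P4(6-8) P5(8-10) P1(10-12) P5(12-14) P1(14-16) P5(16-18) P1(18-20) P5(20-22) P1(22-24) P5(24-26) P1(26-28) P5(28-30) P5(30-31) P2(31-33) P3(33-38) P4(38-41) P4(41-43) P4(43-44)

Derivation:
t=0-2: P1@Q0 runs 2, rem=10, I/O yield, promote→Q0. Q0=[P2,P3,P4,P5,P1] Q1=[] Q2=[]
t=2-4: P2@Q0 runs 2, rem=2, quantum used, demote→Q1. Q0=[P3,P4,P5,P1] Q1=[P2] Q2=[]
t=4-6: P3@Q0 runs 2, rem=5, quantum used, demote→Q1. Q0=[P4,P5,P1] Q1=[P2,P3] Q2=[]
t=6-8: P4@Q0 runs 2, rem=6, quantum used, demote→Q1. Q0=[P5,P1] Q1=[P2,P3,P4] Q2=[]
t=8-10: P5@Q0 runs 2, rem=11, I/O yield, promote→Q0. Q0=[P1,P5] Q1=[P2,P3,P4] Q2=[]
t=10-12: P1@Q0 runs 2, rem=8, I/O yield, promote→Q0. Q0=[P5,P1] Q1=[P2,P3,P4] Q2=[]
t=12-14: P5@Q0 runs 2, rem=9, I/O yield, promote→Q0. Q0=[P1,P5] Q1=[P2,P3,P4] Q2=[]
t=14-16: P1@Q0 runs 2, rem=6, I/O yield, promote→Q0. Q0=[P5,P1] Q1=[P2,P3,P4] Q2=[]
t=16-18: P5@Q0 runs 2, rem=7, I/O yield, promote→Q0. Q0=[P1,P5] Q1=[P2,P3,P4] Q2=[]
t=18-20: P1@Q0 runs 2, rem=4, I/O yield, promote→Q0. Q0=[P5,P1] Q1=[P2,P3,P4] Q2=[]
t=20-22: P5@Q0 runs 2, rem=5, I/O yield, promote→Q0. Q0=[P1,P5] Q1=[P2,P3,P4] Q2=[]
t=22-24: P1@Q0 runs 2, rem=2, I/O yield, promote→Q0. Q0=[P5,P1] Q1=[P2,P3,P4] Q2=[]
t=24-26: P5@Q0 runs 2, rem=3, I/O yield, promote→Q0. Q0=[P1,P5] Q1=[P2,P3,P4] Q2=[]
t=26-28: P1@Q0 runs 2, rem=0, completes. Q0=[P5] Q1=[P2,P3,P4] Q2=[]
t=28-30: P5@Q0 runs 2, rem=1, I/O yield, promote→Q0. Q0=[P5] Q1=[P2,P3,P4] Q2=[]
t=30-31: P5@Q0 runs 1, rem=0, completes. Q0=[] Q1=[P2,P3,P4] Q2=[]
t=31-33: P2@Q1 runs 2, rem=0, completes. Q0=[] Q1=[P3,P4] Q2=[]
t=33-38: P3@Q1 runs 5, rem=0, completes. Q0=[] Q1=[P4] Q2=[]
t=38-41: P4@Q1 runs 3, rem=3, I/O yield, promote→Q0. Q0=[P4] Q1=[] Q2=[]
t=41-43: P4@Q0 runs 2, rem=1, quantum used, demote→Q1. Q0=[] Q1=[P4] Q2=[]
t=43-44: P4@Q1 runs 1, rem=0, completes. Q0=[] Q1=[] Q2=[]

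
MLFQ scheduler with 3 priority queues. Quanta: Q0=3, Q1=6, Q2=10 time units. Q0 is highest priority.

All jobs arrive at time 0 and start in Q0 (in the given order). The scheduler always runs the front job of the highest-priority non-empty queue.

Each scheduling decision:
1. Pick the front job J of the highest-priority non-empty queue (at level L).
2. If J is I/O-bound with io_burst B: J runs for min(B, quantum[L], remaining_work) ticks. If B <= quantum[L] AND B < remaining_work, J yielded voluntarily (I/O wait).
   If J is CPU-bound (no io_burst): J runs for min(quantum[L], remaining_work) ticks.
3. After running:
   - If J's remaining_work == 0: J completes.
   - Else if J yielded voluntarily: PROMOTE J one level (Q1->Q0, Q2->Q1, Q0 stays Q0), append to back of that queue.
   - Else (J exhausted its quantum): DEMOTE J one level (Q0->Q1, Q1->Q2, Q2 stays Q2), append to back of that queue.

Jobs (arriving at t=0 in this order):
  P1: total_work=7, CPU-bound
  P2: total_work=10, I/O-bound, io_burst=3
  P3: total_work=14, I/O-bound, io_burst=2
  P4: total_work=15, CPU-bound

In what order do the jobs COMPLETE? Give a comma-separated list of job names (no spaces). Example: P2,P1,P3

Answer: P2,P3,P1,P4

Derivation:
t=0-3: P1@Q0 runs 3, rem=4, quantum used, demote→Q1. Q0=[P2,P3,P4] Q1=[P1] Q2=[]
t=3-6: P2@Q0 runs 3, rem=7, I/O yield, promote→Q0. Q0=[P3,P4,P2] Q1=[P1] Q2=[]
t=6-8: P3@Q0 runs 2, rem=12, I/O yield, promote→Q0. Q0=[P4,P2,P3] Q1=[P1] Q2=[]
t=8-11: P4@Q0 runs 3, rem=12, quantum used, demote→Q1. Q0=[P2,P3] Q1=[P1,P4] Q2=[]
t=11-14: P2@Q0 runs 3, rem=4, I/O yield, promote→Q0. Q0=[P3,P2] Q1=[P1,P4] Q2=[]
t=14-16: P3@Q0 runs 2, rem=10, I/O yield, promote→Q0. Q0=[P2,P3] Q1=[P1,P4] Q2=[]
t=16-19: P2@Q0 runs 3, rem=1, I/O yield, promote→Q0. Q0=[P3,P2] Q1=[P1,P4] Q2=[]
t=19-21: P3@Q0 runs 2, rem=8, I/O yield, promote→Q0. Q0=[P2,P3] Q1=[P1,P4] Q2=[]
t=21-22: P2@Q0 runs 1, rem=0, completes. Q0=[P3] Q1=[P1,P4] Q2=[]
t=22-24: P3@Q0 runs 2, rem=6, I/O yield, promote→Q0. Q0=[P3] Q1=[P1,P4] Q2=[]
t=24-26: P3@Q0 runs 2, rem=4, I/O yield, promote→Q0. Q0=[P3] Q1=[P1,P4] Q2=[]
t=26-28: P3@Q0 runs 2, rem=2, I/O yield, promote→Q0. Q0=[P3] Q1=[P1,P4] Q2=[]
t=28-30: P3@Q0 runs 2, rem=0, completes. Q0=[] Q1=[P1,P4] Q2=[]
t=30-34: P1@Q1 runs 4, rem=0, completes. Q0=[] Q1=[P4] Q2=[]
t=34-40: P4@Q1 runs 6, rem=6, quantum used, demote→Q2. Q0=[] Q1=[] Q2=[P4]
t=40-46: P4@Q2 runs 6, rem=0, completes. Q0=[] Q1=[] Q2=[]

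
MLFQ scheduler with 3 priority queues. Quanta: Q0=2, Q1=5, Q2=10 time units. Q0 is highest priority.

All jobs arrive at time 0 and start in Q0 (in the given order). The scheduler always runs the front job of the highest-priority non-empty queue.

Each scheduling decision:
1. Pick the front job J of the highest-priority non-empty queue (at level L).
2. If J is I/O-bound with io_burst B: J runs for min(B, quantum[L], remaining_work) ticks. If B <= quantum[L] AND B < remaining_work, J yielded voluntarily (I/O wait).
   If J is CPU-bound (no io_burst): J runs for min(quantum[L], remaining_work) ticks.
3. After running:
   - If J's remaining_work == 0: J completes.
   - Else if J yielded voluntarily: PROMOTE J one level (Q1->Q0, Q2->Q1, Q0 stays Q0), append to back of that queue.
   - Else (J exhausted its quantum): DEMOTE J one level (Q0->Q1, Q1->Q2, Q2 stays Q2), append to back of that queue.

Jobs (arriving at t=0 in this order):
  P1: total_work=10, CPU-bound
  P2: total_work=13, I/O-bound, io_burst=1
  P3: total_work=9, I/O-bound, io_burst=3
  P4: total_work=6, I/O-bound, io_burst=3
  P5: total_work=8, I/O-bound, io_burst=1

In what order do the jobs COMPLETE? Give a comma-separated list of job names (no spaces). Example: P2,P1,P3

t=0-2: P1@Q0 runs 2, rem=8, quantum used, demote→Q1. Q0=[P2,P3,P4,P5] Q1=[P1] Q2=[]
t=2-3: P2@Q0 runs 1, rem=12, I/O yield, promote→Q0. Q0=[P3,P4,P5,P2] Q1=[P1] Q2=[]
t=3-5: P3@Q0 runs 2, rem=7, quantum used, demote→Q1. Q0=[P4,P5,P2] Q1=[P1,P3] Q2=[]
t=5-7: P4@Q0 runs 2, rem=4, quantum used, demote→Q1. Q0=[P5,P2] Q1=[P1,P3,P4] Q2=[]
t=7-8: P5@Q0 runs 1, rem=7, I/O yield, promote→Q0. Q0=[P2,P5] Q1=[P1,P3,P4] Q2=[]
t=8-9: P2@Q0 runs 1, rem=11, I/O yield, promote→Q0. Q0=[P5,P2] Q1=[P1,P3,P4] Q2=[]
t=9-10: P5@Q0 runs 1, rem=6, I/O yield, promote→Q0. Q0=[P2,P5] Q1=[P1,P3,P4] Q2=[]
t=10-11: P2@Q0 runs 1, rem=10, I/O yield, promote→Q0. Q0=[P5,P2] Q1=[P1,P3,P4] Q2=[]
t=11-12: P5@Q0 runs 1, rem=5, I/O yield, promote→Q0. Q0=[P2,P5] Q1=[P1,P3,P4] Q2=[]
t=12-13: P2@Q0 runs 1, rem=9, I/O yield, promote→Q0. Q0=[P5,P2] Q1=[P1,P3,P4] Q2=[]
t=13-14: P5@Q0 runs 1, rem=4, I/O yield, promote→Q0. Q0=[P2,P5] Q1=[P1,P3,P4] Q2=[]
t=14-15: P2@Q0 runs 1, rem=8, I/O yield, promote→Q0. Q0=[P5,P2] Q1=[P1,P3,P4] Q2=[]
t=15-16: P5@Q0 runs 1, rem=3, I/O yield, promote→Q0. Q0=[P2,P5] Q1=[P1,P3,P4] Q2=[]
t=16-17: P2@Q0 runs 1, rem=7, I/O yield, promote→Q0. Q0=[P5,P2] Q1=[P1,P3,P4] Q2=[]
t=17-18: P5@Q0 runs 1, rem=2, I/O yield, promote→Q0. Q0=[P2,P5] Q1=[P1,P3,P4] Q2=[]
t=18-19: P2@Q0 runs 1, rem=6, I/O yield, promote→Q0. Q0=[P5,P2] Q1=[P1,P3,P4] Q2=[]
t=19-20: P5@Q0 runs 1, rem=1, I/O yield, promote→Q0. Q0=[P2,P5] Q1=[P1,P3,P4] Q2=[]
t=20-21: P2@Q0 runs 1, rem=5, I/O yield, promote→Q0. Q0=[P5,P2] Q1=[P1,P3,P4] Q2=[]
t=21-22: P5@Q0 runs 1, rem=0, completes. Q0=[P2] Q1=[P1,P3,P4] Q2=[]
t=22-23: P2@Q0 runs 1, rem=4, I/O yield, promote→Q0. Q0=[P2] Q1=[P1,P3,P4] Q2=[]
t=23-24: P2@Q0 runs 1, rem=3, I/O yield, promote→Q0. Q0=[P2] Q1=[P1,P3,P4] Q2=[]
t=24-25: P2@Q0 runs 1, rem=2, I/O yield, promote→Q0. Q0=[P2] Q1=[P1,P3,P4] Q2=[]
t=25-26: P2@Q0 runs 1, rem=1, I/O yield, promote→Q0. Q0=[P2] Q1=[P1,P3,P4] Q2=[]
t=26-27: P2@Q0 runs 1, rem=0, completes. Q0=[] Q1=[P1,P3,P4] Q2=[]
t=27-32: P1@Q1 runs 5, rem=3, quantum used, demote→Q2. Q0=[] Q1=[P3,P4] Q2=[P1]
t=32-35: P3@Q1 runs 3, rem=4, I/O yield, promote→Q0. Q0=[P3] Q1=[P4] Q2=[P1]
t=35-37: P3@Q0 runs 2, rem=2, quantum used, demote→Q1. Q0=[] Q1=[P4,P3] Q2=[P1]
t=37-40: P4@Q1 runs 3, rem=1, I/O yield, promote→Q0. Q0=[P4] Q1=[P3] Q2=[P1]
t=40-41: P4@Q0 runs 1, rem=0, completes. Q0=[] Q1=[P3] Q2=[P1]
t=41-43: P3@Q1 runs 2, rem=0, completes. Q0=[] Q1=[] Q2=[P1]
t=43-46: P1@Q2 runs 3, rem=0, completes. Q0=[] Q1=[] Q2=[]

Answer: P5,P2,P4,P3,P1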